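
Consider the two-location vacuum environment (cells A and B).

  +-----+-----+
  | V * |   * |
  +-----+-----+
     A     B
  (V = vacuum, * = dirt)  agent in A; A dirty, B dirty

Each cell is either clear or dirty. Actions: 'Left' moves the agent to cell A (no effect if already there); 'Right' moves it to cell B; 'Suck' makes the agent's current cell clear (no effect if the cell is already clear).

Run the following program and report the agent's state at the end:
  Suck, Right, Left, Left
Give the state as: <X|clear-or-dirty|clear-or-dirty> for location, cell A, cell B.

step 1/4 (Suck): <A|clear|dirty>
step 2/4 (Right): <B|clear|dirty>
step 3/4 (Left): <A|clear|dirty>
step 4/4 (Left): <A|clear|dirty>

<A|clear|dirty>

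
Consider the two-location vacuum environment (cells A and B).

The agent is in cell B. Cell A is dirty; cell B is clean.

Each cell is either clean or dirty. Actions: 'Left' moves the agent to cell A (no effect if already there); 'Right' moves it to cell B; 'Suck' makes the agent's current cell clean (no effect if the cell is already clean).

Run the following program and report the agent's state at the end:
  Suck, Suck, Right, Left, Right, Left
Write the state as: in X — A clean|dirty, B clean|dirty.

[1] after Suck: in B — A dirty, B clean
[2] after Suck: in B — A dirty, B clean
[3] after Right: in B — A dirty, B clean
[4] after Left: in A — A dirty, B clean
[5] after Right: in B — A dirty, B clean
[6] after Left: in A — A dirty, B clean

in A — A dirty, B clean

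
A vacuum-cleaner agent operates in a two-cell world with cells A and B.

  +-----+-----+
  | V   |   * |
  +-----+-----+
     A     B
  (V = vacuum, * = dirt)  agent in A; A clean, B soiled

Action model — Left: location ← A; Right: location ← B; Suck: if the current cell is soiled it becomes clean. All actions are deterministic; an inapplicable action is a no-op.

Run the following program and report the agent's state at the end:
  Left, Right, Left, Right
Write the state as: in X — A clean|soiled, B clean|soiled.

step 1/4 (Left): in A — A clean, B soiled
step 2/4 (Right): in B — A clean, B soiled
step 3/4 (Left): in A — A clean, B soiled
step 4/4 (Right): in B — A clean, B soiled

in B — A clean, B soiled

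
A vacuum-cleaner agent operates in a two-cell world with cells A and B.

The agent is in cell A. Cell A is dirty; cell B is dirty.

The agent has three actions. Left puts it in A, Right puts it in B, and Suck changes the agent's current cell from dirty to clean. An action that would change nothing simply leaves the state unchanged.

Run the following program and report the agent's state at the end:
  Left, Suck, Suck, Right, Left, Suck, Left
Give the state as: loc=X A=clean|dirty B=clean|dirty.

t=1 Left ⇒ loc=A A=dirty B=dirty
t=2 Suck ⇒ loc=A A=clean B=dirty
t=3 Suck ⇒ loc=A A=clean B=dirty
t=4 Right ⇒ loc=B A=clean B=dirty
t=5 Left ⇒ loc=A A=clean B=dirty
t=6 Suck ⇒ loc=A A=clean B=dirty
t=7 Left ⇒ loc=A A=clean B=dirty

loc=A A=clean B=dirty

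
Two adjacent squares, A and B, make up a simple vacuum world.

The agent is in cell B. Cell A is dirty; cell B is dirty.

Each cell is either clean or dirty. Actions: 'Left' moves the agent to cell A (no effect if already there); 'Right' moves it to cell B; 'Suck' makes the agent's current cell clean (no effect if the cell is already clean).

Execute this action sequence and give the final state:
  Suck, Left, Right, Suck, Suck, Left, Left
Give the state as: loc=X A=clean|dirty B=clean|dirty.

[1] after Suck: loc=B A=dirty B=clean
[2] after Left: loc=A A=dirty B=clean
[3] after Right: loc=B A=dirty B=clean
[4] after Suck: loc=B A=dirty B=clean
[5] after Suck: loc=B A=dirty B=clean
[6] after Left: loc=A A=dirty B=clean
[7] after Left: loc=A A=dirty B=clean

loc=A A=dirty B=clean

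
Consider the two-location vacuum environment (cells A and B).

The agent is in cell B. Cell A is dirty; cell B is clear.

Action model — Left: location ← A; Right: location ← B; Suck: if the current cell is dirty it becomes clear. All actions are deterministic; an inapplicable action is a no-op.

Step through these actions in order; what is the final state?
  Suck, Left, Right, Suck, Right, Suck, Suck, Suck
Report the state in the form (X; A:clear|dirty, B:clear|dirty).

(B; A:dirty, B:clear)

Suck (#1): (B; A:dirty, B:clear)
Left (#2): (A; A:dirty, B:clear)
Right (#3): (B; A:dirty, B:clear)
Suck (#4): (B; A:dirty, B:clear)
Right (#5): (B; A:dirty, B:clear)
Suck (#6): (B; A:dirty, B:clear)
Suck (#7): (B; A:dirty, B:clear)
Suck (#8): (B; A:dirty, B:clear)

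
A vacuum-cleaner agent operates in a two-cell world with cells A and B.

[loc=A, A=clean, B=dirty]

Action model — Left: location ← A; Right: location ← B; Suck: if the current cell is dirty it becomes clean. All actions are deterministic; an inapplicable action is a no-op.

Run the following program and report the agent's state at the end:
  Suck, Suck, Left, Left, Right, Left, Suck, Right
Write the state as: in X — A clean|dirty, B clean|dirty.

1. Suck → in A — A clean, B dirty
2. Suck → in A — A clean, B dirty
3. Left → in A — A clean, B dirty
4. Left → in A — A clean, B dirty
5. Right → in B — A clean, B dirty
6. Left → in A — A clean, B dirty
7. Suck → in A — A clean, B dirty
8. Right → in B — A clean, B dirty

in B — A clean, B dirty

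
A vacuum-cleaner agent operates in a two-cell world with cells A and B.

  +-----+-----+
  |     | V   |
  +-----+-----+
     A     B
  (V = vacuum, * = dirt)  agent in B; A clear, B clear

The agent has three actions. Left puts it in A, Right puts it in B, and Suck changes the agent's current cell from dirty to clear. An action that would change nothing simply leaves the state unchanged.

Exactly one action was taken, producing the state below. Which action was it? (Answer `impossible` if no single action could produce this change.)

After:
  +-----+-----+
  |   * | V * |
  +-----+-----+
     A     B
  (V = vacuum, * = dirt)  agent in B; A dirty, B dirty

try  Left: in A — A clear, B clear
try Right: in B — A clear, B clear
try  Suck: in B — A clear, B clear
no single action produces the after-state

impossible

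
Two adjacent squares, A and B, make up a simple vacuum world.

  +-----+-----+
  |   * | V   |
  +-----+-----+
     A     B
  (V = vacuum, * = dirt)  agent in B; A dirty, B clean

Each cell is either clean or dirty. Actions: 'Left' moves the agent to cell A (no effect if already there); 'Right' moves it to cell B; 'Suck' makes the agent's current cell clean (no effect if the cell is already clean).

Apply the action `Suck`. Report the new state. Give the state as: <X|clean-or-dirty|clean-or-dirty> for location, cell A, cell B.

<B|dirty|clean>

start: <B|dirty|clean>
step 1/1 (Suck): <B|dirty|clean>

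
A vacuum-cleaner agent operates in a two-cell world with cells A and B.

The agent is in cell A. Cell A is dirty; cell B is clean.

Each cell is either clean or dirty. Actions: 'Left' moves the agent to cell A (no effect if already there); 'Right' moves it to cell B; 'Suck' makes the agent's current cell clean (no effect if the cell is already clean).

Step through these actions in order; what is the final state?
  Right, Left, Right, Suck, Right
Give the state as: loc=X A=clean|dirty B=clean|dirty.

step 1/5 (Right): loc=B A=dirty B=clean
step 2/5 (Left): loc=A A=dirty B=clean
step 3/5 (Right): loc=B A=dirty B=clean
step 4/5 (Suck): loc=B A=dirty B=clean
step 5/5 (Right): loc=B A=dirty B=clean

loc=B A=dirty B=clean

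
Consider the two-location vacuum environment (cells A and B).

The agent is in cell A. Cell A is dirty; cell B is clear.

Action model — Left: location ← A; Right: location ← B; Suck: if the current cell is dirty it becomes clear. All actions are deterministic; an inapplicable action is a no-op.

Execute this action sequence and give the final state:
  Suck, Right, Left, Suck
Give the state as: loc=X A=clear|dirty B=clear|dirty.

loc=A A=clear B=clear

Suck (#1): loc=A A=clear B=clear
Right (#2): loc=B A=clear B=clear
Left (#3): loc=A A=clear B=clear
Suck (#4): loc=A A=clear B=clear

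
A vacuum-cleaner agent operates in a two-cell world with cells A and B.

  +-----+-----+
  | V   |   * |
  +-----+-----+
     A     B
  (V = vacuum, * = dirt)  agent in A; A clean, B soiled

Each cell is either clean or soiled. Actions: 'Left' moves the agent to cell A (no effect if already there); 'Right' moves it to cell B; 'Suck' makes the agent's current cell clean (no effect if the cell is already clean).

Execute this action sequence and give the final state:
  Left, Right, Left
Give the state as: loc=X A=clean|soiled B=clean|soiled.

loc=A A=clean B=soiled

[1] after Left: loc=A A=clean B=soiled
[2] after Right: loc=B A=clean B=soiled
[3] after Left: loc=A A=clean B=soiled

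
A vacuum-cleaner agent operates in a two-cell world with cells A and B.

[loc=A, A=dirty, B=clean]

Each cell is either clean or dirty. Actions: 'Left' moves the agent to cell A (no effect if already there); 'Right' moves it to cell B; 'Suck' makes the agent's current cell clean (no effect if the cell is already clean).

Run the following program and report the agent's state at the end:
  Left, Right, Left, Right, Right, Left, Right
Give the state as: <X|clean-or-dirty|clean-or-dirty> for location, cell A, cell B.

<B|dirty|clean>

step 1/7 (Left): <A|dirty|clean>
step 2/7 (Right): <B|dirty|clean>
step 3/7 (Left): <A|dirty|clean>
step 4/7 (Right): <B|dirty|clean>
step 5/7 (Right): <B|dirty|clean>
step 6/7 (Left): <A|dirty|clean>
step 7/7 (Right): <B|dirty|clean>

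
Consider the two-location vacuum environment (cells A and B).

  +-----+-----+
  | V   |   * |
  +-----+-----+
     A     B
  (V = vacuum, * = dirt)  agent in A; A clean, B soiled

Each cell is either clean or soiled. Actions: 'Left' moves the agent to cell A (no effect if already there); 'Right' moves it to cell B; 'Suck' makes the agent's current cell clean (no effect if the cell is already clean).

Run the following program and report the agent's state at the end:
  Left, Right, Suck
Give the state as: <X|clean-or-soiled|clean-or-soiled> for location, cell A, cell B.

[1] after Left: <A|clean|soiled>
[2] after Right: <B|clean|soiled>
[3] after Suck: <B|clean|clean>

<B|clean|clean>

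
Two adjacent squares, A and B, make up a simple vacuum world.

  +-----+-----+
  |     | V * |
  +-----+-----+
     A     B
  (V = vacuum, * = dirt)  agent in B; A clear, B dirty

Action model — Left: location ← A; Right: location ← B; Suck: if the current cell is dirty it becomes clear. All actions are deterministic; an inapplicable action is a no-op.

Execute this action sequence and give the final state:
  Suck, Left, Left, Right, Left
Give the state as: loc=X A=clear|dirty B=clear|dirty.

loc=A A=clear B=clear

t=1 Suck ⇒ loc=B A=clear B=clear
t=2 Left ⇒ loc=A A=clear B=clear
t=3 Left ⇒ loc=A A=clear B=clear
t=4 Right ⇒ loc=B A=clear B=clear
t=5 Left ⇒ loc=A A=clear B=clear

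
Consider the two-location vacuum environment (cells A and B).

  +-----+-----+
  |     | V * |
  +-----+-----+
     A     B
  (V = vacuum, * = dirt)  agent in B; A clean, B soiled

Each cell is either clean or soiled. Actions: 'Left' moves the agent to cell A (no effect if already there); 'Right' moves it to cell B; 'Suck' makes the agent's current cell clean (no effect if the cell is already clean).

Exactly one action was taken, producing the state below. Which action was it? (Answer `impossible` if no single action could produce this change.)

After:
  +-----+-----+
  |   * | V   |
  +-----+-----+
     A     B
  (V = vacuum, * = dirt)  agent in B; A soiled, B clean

impossible

try  Left: <A|clean|soiled>
try Right: <B|clean|soiled>
try  Suck: <B|clean|clean>
no single action produces the after-state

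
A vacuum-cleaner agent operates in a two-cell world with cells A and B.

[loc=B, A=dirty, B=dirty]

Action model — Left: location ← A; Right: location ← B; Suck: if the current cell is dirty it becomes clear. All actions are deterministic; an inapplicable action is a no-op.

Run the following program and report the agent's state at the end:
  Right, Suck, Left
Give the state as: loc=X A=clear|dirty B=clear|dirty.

loc=A A=dirty B=clear

step 1/3 (Right): loc=B A=dirty B=dirty
step 2/3 (Suck): loc=B A=dirty B=clear
step 3/3 (Left): loc=A A=dirty B=clear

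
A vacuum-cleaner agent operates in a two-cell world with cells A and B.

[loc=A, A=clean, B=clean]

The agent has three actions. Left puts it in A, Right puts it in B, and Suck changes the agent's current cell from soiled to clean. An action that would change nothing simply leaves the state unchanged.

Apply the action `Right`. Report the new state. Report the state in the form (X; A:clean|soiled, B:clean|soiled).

start: (A; A:clean, B:clean)
1. Right → (B; A:clean, B:clean)

(B; A:clean, B:clean)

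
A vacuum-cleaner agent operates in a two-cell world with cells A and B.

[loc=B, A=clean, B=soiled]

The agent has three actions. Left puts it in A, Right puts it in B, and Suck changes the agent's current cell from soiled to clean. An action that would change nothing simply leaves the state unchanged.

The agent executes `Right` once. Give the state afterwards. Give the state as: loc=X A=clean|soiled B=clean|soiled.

loc=B A=clean B=soiled

start: loc=B A=clean B=soiled
[1] after Right: loc=B A=clean B=soiled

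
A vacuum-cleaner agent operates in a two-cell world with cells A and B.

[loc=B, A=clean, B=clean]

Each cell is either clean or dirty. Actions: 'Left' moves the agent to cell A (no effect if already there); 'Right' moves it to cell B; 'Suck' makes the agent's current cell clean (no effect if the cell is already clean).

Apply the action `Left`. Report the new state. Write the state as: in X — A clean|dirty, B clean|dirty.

in A — A clean, B clean

start: in B — A clean, B clean
t=1 Left ⇒ in A — A clean, B clean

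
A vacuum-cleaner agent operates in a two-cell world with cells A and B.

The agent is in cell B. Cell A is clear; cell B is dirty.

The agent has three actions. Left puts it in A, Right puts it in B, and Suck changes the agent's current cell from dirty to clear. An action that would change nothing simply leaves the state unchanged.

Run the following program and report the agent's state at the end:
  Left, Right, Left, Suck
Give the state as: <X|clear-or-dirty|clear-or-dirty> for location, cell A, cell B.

step 1/4 (Left): <A|clear|dirty>
step 2/4 (Right): <B|clear|dirty>
step 3/4 (Left): <A|clear|dirty>
step 4/4 (Suck): <A|clear|dirty>

<A|clear|dirty>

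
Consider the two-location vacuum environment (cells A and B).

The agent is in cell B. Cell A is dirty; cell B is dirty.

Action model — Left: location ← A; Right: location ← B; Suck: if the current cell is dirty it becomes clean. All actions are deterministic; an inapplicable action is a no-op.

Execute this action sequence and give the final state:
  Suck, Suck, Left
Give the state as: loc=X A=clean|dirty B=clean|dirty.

loc=A A=dirty B=clean

Suck (#1): loc=B A=dirty B=clean
Suck (#2): loc=B A=dirty B=clean
Left (#3): loc=A A=dirty B=clean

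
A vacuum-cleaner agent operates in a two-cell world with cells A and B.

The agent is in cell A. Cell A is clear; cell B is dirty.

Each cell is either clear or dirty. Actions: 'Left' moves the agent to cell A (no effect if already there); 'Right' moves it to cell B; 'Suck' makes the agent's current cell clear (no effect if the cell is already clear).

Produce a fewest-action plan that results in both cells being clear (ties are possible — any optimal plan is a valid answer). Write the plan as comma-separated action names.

1) do Right; now loc=B A=clear B=dirty
2) do Suck; now loc=B A=clear B=clear
min 2: go B then Suck

Right, Suck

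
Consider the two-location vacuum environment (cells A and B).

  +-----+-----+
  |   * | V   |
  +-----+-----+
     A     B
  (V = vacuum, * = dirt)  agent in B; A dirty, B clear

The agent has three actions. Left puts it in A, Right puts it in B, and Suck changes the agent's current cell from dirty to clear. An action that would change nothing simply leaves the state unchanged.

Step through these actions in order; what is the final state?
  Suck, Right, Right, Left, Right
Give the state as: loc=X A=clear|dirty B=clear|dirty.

Suck (#1): loc=B A=dirty B=clear
Right (#2): loc=B A=dirty B=clear
Right (#3): loc=B A=dirty B=clear
Left (#4): loc=A A=dirty B=clear
Right (#5): loc=B A=dirty B=clear

loc=B A=dirty B=clear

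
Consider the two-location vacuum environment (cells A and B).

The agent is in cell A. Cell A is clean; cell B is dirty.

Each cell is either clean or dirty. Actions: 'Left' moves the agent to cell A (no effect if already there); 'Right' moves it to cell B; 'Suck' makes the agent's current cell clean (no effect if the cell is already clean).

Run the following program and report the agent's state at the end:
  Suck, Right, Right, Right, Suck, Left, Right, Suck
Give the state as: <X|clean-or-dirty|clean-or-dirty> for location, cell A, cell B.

t=1 Suck ⇒ <A|clean|dirty>
t=2 Right ⇒ <B|clean|dirty>
t=3 Right ⇒ <B|clean|dirty>
t=4 Right ⇒ <B|clean|dirty>
t=5 Suck ⇒ <B|clean|clean>
t=6 Left ⇒ <A|clean|clean>
t=7 Right ⇒ <B|clean|clean>
t=8 Suck ⇒ <B|clean|clean>

<B|clean|clean>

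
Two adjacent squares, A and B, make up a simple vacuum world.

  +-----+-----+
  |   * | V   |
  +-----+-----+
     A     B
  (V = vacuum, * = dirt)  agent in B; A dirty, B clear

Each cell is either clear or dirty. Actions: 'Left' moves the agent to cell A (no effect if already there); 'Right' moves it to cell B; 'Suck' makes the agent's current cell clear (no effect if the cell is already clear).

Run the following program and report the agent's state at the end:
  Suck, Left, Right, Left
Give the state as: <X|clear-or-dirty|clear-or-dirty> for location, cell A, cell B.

<A|dirty|clear>

1. Suck → <B|dirty|clear>
2. Left → <A|dirty|clear>
3. Right → <B|dirty|clear>
4. Left → <A|dirty|clear>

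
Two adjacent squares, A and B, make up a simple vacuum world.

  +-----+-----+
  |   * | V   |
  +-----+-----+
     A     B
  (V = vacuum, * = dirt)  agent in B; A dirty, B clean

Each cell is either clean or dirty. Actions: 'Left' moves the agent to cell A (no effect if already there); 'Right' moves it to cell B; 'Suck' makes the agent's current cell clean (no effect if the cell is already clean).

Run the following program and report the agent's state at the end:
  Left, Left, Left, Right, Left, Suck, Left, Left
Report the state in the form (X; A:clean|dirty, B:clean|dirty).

1. Left → (A; A:dirty, B:clean)
2. Left → (A; A:dirty, B:clean)
3. Left → (A; A:dirty, B:clean)
4. Right → (B; A:dirty, B:clean)
5. Left → (A; A:dirty, B:clean)
6. Suck → (A; A:clean, B:clean)
7. Left → (A; A:clean, B:clean)
8. Left → (A; A:clean, B:clean)

(A; A:clean, B:clean)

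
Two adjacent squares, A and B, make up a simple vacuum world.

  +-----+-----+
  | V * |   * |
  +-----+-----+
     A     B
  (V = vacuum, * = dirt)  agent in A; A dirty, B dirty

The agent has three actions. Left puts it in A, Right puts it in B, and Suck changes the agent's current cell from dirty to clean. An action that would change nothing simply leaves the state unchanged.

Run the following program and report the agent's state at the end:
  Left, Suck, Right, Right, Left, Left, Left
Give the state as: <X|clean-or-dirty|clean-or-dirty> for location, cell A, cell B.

t=1 Left ⇒ <A|dirty|dirty>
t=2 Suck ⇒ <A|clean|dirty>
t=3 Right ⇒ <B|clean|dirty>
t=4 Right ⇒ <B|clean|dirty>
t=5 Left ⇒ <A|clean|dirty>
t=6 Left ⇒ <A|clean|dirty>
t=7 Left ⇒ <A|clean|dirty>

<A|clean|dirty>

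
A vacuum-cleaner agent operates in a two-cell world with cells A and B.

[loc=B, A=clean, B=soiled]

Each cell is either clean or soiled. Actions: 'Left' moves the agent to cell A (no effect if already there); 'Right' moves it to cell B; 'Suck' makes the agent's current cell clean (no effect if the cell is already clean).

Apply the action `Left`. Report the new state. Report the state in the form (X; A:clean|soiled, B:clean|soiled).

start: (B; A:clean, B:soiled)
t=1 Left ⇒ (A; A:clean, B:soiled)

(A; A:clean, B:soiled)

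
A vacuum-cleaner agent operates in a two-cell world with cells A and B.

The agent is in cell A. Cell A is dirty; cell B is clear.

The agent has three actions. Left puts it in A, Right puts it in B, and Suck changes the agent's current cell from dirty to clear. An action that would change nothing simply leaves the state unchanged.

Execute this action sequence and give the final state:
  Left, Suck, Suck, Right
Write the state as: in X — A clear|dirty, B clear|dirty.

in B — A clear, B clear

[1] after Left: in A — A dirty, B clear
[2] after Suck: in A — A clear, B clear
[3] after Suck: in A — A clear, B clear
[4] after Right: in B — A clear, B clear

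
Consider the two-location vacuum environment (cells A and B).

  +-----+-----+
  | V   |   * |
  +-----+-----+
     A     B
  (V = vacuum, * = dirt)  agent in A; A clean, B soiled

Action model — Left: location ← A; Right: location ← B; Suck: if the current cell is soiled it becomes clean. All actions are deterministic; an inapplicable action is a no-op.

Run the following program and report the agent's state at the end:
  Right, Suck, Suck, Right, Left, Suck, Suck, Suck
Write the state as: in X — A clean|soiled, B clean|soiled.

Right (#1): in B — A clean, B soiled
Suck (#2): in B — A clean, B clean
Suck (#3): in B — A clean, B clean
Right (#4): in B — A clean, B clean
Left (#5): in A — A clean, B clean
Suck (#6): in A — A clean, B clean
Suck (#7): in A — A clean, B clean
Suck (#8): in A — A clean, B clean

in A — A clean, B clean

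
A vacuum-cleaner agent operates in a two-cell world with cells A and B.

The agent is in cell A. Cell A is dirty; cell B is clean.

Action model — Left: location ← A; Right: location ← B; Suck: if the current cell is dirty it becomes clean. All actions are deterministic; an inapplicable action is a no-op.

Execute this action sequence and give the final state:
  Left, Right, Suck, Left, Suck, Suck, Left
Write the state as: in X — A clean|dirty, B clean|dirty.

t=1 Left ⇒ in A — A dirty, B clean
t=2 Right ⇒ in B — A dirty, B clean
t=3 Suck ⇒ in B — A dirty, B clean
t=4 Left ⇒ in A — A dirty, B clean
t=5 Suck ⇒ in A — A clean, B clean
t=6 Suck ⇒ in A — A clean, B clean
t=7 Left ⇒ in A — A clean, B clean

in A — A clean, B clean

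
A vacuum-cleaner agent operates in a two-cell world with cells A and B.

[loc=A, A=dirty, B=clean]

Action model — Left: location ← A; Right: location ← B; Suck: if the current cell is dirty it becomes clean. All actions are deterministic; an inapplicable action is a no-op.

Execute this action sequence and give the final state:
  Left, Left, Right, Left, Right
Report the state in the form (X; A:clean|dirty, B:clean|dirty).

(B; A:dirty, B:clean)

Left (#1): (A; A:dirty, B:clean)
Left (#2): (A; A:dirty, B:clean)
Right (#3): (B; A:dirty, B:clean)
Left (#4): (A; A:dirty, B:clean)
Right (#5): (B; A:dirty, B:clean)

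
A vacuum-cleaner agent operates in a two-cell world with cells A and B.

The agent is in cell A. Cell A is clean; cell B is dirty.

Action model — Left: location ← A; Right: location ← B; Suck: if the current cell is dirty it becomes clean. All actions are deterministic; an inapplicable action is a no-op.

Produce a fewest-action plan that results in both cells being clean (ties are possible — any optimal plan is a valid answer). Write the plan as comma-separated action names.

Right, Suck

t=1 Right ⇒ <B|clean|dirty>
t=2 Suck ⇒ <B|clean|clean>
min 2: go B then Suck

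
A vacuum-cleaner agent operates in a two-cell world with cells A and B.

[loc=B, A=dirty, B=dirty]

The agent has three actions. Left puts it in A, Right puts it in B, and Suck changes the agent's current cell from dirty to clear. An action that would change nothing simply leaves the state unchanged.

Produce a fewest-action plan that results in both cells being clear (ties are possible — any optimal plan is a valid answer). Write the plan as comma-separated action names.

step 1/3 (Suck): loc=B A=dirty B=clear
step 2/3 (Left): loc=A A=dirty B=clear
step 3/3 (Suck): loc=A A=clear B=clear
min 3: Suck B + move + Suck A

Suck, Left, Suck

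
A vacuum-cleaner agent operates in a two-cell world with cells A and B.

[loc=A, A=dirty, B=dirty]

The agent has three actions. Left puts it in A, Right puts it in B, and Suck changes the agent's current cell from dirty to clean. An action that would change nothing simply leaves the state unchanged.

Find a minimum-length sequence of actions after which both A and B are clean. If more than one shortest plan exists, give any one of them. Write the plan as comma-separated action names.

1) do Suck; now loc=A A=clean B=dirty
2) do Right; now loc=B A=clean B=dirty
3) do Suck; now loc=B A=clean B=clean
min 3: Suck A + move + Suck B

Suck, Right, Suck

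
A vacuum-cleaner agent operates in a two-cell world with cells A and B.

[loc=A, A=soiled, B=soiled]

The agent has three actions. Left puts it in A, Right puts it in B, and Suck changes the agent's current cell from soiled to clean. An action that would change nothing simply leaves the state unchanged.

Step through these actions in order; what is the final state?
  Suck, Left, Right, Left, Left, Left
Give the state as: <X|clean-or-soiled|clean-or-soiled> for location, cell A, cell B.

<A|clean|soiled>

1. Suck → <A|clean|soiled>
2. Left → <A|clean|soiled>
3. Right → <B|clean|soiled>
4. Left → <A|clean|soiled>
5. Left → <A|clean|soiled>
6. Left → <A|clean|soiled>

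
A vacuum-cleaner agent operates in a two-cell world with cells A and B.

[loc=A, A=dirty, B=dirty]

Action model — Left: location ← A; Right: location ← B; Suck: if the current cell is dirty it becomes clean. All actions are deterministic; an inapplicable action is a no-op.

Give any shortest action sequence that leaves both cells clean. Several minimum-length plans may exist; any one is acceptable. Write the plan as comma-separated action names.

1) do Suck; now loc=A A=clean B=dirty
2) do Right; now loc=B A=clean B=dirty
3) do Suck; now loc=B A=clean B=clean
min 3: Suck A + move + Suck B

Suck, Right, Suck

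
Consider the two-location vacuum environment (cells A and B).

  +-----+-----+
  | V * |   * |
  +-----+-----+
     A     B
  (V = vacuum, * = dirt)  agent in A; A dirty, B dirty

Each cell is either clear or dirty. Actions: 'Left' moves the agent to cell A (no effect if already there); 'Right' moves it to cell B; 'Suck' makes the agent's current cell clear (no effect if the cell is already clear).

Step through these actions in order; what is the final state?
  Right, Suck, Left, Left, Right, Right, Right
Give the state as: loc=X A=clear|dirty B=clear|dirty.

loc=B A=dirty B=clear

1) do Right; now loc=B A=dirty B=dirty
2) do Suck; now loc=B A=dirty B=clear
3) do Left; now loc=A A=dirty B=clear
4) do Left; now loc=A A=dirty B=clear
5) do Right; now loc=B A=dirty B=clear
6) do Right; now loc=B A=dirty B=clear
7) do Right; now loc=B A=dirty B=clear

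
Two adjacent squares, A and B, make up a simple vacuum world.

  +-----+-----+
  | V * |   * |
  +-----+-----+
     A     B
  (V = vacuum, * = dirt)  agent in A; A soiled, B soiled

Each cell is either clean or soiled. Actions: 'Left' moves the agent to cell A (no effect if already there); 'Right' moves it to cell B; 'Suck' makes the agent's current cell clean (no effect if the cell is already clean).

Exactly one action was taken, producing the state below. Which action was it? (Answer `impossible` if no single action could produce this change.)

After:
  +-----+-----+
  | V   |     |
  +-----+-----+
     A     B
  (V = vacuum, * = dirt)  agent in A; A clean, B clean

impossible

try  Left: (A; A:soiled, B:soiled)
try Right: (B; A:soiled, B:soiled)
try  Suck: (A; A:clean, B:soiled)
no single action produces the after-state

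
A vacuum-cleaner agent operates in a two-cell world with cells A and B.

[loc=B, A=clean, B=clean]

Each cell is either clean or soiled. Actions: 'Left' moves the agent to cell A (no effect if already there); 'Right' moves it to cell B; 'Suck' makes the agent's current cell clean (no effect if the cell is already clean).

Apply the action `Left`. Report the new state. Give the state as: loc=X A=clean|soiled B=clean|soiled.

loc=A A=clean B=clean

start: loc=B A=clean B=clean
Left (#1): loc=A A=clean B=clean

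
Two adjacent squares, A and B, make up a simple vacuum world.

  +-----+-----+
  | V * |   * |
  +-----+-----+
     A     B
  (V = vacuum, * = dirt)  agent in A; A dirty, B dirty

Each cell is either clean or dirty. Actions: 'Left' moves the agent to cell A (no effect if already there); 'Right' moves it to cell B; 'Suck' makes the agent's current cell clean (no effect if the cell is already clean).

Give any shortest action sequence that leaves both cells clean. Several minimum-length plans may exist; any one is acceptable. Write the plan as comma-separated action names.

1) do Suck; now <A|clean|dirty>
2) do Right; now <B|clean|dirty>
3) do Suck; now <B|clean|clean>
min 3: Suck A + move + Suck B

Suck, Right, Suck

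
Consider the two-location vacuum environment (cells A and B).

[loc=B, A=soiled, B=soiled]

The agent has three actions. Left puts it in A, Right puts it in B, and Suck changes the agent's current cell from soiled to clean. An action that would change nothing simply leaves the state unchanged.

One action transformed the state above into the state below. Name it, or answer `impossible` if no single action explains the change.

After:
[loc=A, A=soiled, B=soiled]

try  Left: (A; A:soiled, B:soiled)  ← match
try Right: (B; A:soiled, B:soiled)
try  Suck: (B; A:soiled, B:clean)

Left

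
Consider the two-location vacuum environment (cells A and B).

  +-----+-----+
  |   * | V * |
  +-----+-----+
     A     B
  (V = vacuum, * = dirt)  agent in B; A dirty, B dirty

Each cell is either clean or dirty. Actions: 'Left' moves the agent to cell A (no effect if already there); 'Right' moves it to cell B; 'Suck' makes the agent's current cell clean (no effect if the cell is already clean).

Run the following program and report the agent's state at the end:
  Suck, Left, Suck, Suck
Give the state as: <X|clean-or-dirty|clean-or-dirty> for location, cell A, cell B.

<A|clean|clean>

t=1 Suck ⇒ <B|dirty|clean>
t=2 Left ⇒ <A|dirty|clean>
t=3 Suck ⇒ <A|clean|clean>
t=4 Suck ⇒ <A|clean|clean>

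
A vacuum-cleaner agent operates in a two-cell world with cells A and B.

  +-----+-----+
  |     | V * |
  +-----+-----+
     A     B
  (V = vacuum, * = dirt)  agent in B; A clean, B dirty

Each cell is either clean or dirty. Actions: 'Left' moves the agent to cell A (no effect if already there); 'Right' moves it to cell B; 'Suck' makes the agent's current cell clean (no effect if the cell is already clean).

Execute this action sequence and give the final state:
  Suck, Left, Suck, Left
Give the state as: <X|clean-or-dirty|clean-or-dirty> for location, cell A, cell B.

t=1 Suck ⇒ <B|clean|clean>
t=2 Left ⇒ <A|clean|clean>
t=3 Suck ⇒ <A|clean|clean>
t=4 Left ⇒ <A|clean|clean>

<A|clean|clean>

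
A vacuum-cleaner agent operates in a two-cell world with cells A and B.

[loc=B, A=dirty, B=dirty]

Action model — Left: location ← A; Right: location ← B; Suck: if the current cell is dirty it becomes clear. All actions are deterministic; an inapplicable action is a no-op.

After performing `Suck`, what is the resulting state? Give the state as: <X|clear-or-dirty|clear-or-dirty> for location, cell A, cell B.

start: <B|dirty|dirty>
1. Suck → <B|dirty|clear>

<B|dirty|clear>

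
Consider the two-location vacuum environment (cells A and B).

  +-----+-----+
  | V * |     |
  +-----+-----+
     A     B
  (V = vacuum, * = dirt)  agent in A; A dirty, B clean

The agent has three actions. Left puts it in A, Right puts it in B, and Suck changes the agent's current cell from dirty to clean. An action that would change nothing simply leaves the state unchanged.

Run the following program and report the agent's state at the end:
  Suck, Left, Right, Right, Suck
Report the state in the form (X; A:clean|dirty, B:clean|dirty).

Suck (#1): (A; A:clean, B:clean)
Left (#2): (A; A:clean, B:clean)
Right (#3): (B; A:clean, B:clean)
Right (#4): (B; A:clean, B:clean)
Suck (#5): (B; A:clean, B:clean)

(B; A:clean, B:clean)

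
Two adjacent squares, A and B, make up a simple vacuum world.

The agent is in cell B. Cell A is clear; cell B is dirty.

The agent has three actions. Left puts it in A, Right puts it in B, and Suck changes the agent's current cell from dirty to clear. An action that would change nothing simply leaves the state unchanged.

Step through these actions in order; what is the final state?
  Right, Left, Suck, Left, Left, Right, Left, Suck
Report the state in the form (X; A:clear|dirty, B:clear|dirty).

1) do Right; now (B; A:clear, B:dirty)
2) do Left; now (A; A:clear, B:dirty)
3) do Suck; now (A; A:clear, B:dirty)
4) do Left; now (A; A:clear, B:dirty)
5) do Left; now (A; A:clear, B:dirty)
6) do Right; now (B; A:clear, B:dirty)
7) do Left; now (A; A:clear, B:dirty)
8) do Suck; now (A; A:clear, B:dirty)

(A; A:clear, B:dirty)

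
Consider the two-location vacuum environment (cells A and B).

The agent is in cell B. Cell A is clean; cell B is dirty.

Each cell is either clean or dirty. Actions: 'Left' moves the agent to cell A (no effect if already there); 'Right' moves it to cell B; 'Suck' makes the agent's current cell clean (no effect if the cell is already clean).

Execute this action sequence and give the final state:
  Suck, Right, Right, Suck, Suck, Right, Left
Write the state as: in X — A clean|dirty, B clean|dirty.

Suck (#1): in B — A clean, B clean
Right (#2): in B — A clean, B clean
Right (#3): in B — A clean, B clean
Suck (#4): in B — A clean, B clean
Suck (#5): in B — A clean, B clean
Right (#6): in B — A clean, B clean
Left (#7): in A — A clean, B clean

in A — A clean, B clean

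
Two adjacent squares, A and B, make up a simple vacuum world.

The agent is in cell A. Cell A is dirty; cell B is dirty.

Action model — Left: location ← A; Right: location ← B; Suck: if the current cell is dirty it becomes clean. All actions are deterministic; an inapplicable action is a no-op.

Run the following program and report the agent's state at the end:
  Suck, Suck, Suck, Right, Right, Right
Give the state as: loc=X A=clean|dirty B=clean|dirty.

t=1 Suck ⇒ loc=A A=clean B=dirty
t=2 Suck ⇒ loc=A A=clean B=dirty
t=3 Suck ⇒ loc=A A=clean B=dirty
t=4 Right ⇒ loc=B A=clean B=dirty
t=5 Right ⇒ loc=B A=clean B=dirty
t=6 Right ⇒ loc=B A=clean B=dirty

loc=B A=clean B=dirty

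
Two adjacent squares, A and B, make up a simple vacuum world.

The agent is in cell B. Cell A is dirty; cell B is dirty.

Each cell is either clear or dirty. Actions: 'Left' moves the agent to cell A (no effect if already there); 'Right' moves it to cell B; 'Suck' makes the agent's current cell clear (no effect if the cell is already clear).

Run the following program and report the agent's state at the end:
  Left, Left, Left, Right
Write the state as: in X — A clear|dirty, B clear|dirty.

[1] after Left: in A — A dirty, B dirty
[2] after Left: in A — A dirty, B dirty
[3] after Left: in A — A dirty, B dirty
[4] after Right: in B — A dirty, B dirty

in B — A dirty, B dirty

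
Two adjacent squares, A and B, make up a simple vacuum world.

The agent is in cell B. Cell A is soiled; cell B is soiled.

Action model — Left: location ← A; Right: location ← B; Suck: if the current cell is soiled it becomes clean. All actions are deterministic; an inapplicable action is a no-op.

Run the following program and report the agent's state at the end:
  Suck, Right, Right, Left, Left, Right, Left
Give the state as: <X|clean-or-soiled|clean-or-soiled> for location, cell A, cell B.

[1] after Suck: <B|soiled|clean>
[2] after Right: <B|soiled|clean>
[3] after Right: <B|soiled|clean>
[4] after Left: <A|soiled|clean>
[5] after Left: <A|soiled|clean>
[6] after Right: <B|soiled|clean>
[7] after Left: <A|soiled|clean>

<A|soiled|clean>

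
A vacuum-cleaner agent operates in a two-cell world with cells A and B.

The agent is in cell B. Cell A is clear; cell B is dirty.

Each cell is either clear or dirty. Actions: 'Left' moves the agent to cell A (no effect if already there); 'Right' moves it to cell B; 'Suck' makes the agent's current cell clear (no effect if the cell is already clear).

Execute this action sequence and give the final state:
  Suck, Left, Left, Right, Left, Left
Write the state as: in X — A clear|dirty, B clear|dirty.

in A — A clear, B clear

1) do Suck; now in B — A clear, B clear
2) do Left; now in A — A clear, B clear
3) do Left; now in A — A clear, B clear
4) do Right; now in B — A clear, B clear
5) do Left; now in A — A clear, B clear
6) do Left; now in A — A clear, B clear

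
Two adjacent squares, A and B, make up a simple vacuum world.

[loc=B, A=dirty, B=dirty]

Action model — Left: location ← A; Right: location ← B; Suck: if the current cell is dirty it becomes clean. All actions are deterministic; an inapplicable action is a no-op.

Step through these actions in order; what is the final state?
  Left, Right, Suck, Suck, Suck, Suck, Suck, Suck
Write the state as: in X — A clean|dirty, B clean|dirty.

in B — A dirty, B clean

Left (#1): in A — A dirty, B dirty
Right (#2): in B — A dirty, B dirty
Suck (#3): in B — A dirty, B clean
Suck (#4): in B — A dirty, B clean
Suck (#5): in B — A dirty, B clean
Suck (#6): in B — A dirty, B clean
Suck (#7): in B — A dirty, B clean
Suck (#8): in B — A dirty, B clean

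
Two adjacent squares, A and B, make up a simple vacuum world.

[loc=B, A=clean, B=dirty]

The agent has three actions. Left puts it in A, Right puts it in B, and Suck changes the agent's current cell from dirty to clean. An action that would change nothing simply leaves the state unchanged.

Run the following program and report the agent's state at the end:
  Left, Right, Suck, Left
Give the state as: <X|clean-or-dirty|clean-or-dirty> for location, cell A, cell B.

<A|clean|clean>

1. Left → <A|clean|dirty>
2. Right → <B|clean|dirty>
3. Suck → <B|clean|clean>
4. Left → <A|clean|clean>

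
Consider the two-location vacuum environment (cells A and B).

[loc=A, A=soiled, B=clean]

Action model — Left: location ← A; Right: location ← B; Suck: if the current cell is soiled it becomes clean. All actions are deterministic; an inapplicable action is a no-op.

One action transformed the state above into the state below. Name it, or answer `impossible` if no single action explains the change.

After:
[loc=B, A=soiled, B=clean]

Right

try  Left: <A|soiled|clean>
try Right: <B|soiled|clean>  ← match
try  Suck: <A|clean|clean>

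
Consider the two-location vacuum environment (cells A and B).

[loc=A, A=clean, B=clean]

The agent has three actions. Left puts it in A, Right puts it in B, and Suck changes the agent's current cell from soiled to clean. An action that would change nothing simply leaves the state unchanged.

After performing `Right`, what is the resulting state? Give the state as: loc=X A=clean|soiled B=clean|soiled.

start: loc=A A=clean B=clean
Right (#1): loc=B A=clean B=clean

loc=B A=clean B=clean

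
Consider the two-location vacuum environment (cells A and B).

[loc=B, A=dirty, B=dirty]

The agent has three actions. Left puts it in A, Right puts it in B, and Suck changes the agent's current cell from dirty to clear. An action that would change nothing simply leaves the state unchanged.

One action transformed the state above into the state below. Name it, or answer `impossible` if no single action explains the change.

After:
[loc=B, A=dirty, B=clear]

Suck

try  Left: in A — A dirty, B dirty
try Right: in B — A dirty, B dirty
try  Suck: in B — A dirty, B clear  ← match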